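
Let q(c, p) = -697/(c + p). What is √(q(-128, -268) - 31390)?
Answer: I*√136727173/66 ≈ 177.17*I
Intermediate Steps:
√(q(-128, -268) - 31390) = √(-697/(-128 - 268) - 31390) = √(-697/(-396) - 31390) = √(-697*(-1/396) - 31390) = √(697/396 - 31390) = √(-12429743/396) = I*√136727173/66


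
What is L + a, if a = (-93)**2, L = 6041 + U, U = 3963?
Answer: 18653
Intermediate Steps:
L = 10004 (L = 6041 + 3963 = 10004)
a = 8649
L + a = 10004 + 8649 = 18653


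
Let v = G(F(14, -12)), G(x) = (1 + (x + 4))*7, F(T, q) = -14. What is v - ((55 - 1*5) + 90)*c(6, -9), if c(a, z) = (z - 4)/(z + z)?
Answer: -1477/9 ≈ -164.11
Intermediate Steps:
G(x) = 35 + 7*x (G(x) = (1 + (4 + x))*7 = (5 + x)*7 = 35 + 7*x)
c(a, z) = (-4 + z)/(2*z) (c(a, z) = (-4 + z)/((2*z)) = (-4 + z)*(1/(2*z)) = (-4 + z)/(2*z))
v = -63 (v = 35 + 7*(-14) = 35 - 98 = -63)
v - ((55 - 1*5) + 90)*c(6, -9) = -63 - ((55 - 1*5) + 90)*(½)*(-4 - 9)/(-9) = -63 - ((55 - 5) + 90)*(½)*(-⅑)*(-13) = -63 - (50 + 90)*13/18 = -63 - 140*13/18 = -63 - 1*910/9 = -63 - 910/9 = -1477/9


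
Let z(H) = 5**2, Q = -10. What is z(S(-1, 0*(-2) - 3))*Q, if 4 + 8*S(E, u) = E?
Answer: -250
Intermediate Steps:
S(E, u) = -1/2 + E/8
z(H) = 25
z(S(-1, 0*(-2) - 3))*Q = 25*(-10) = -250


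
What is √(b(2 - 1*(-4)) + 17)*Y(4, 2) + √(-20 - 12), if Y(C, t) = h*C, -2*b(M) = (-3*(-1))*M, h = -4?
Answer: 4*√2*(-8 + I) ≈ -45.255 + 5.6569*I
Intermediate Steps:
b(M) = -3*M/2 (b(M) = -(-3*(-1))*M/2 = -3*M/2)
Y(C, t) = -4*C
√(b(2 - 1*(-4)) + 17)*Y(4, 2) + √(-20 - 12) = √(-3*(2 - 1*(-4))/2 + 17)*(-4*4) + √(-20 - 12) = √(-3*(2 + 4)/2 + 17)*(-16) + √(-32) = √(-3/2*6 + 17)*(-16) + 4*I*√2 = √(-9 + 17)*(-16) + 4*I*√2 = √8*(-16) + 4*I*√2 = (2*√2)*(-16) + 4*I*√2 = -32*√2 + 4*I*√2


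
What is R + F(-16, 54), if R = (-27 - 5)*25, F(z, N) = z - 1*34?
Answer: -850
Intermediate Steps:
F(z, N) = -34 + z (F(z, N) = z - 34 = -34 + z)
R = -800 (R = -32*25 = -800)
R + F(-16, 54) = -800 + (-34 - 16) = -800 - 50 = -850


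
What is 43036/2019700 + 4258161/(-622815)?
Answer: -142890071756/20964990925 ≈ -6.8157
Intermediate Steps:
43036/2019700 + 4258161/(-622815) = 43036*(1/2019700) + 4258161*(-1/622815) = 10759/504925 - 1419387/207605 = -142890071756/20964990925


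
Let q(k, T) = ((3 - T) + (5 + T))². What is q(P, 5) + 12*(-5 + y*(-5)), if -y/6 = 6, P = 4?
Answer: 2164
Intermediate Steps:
y = -36 (y = -6*6 = -36)
q(k, T) = 64 (q(k, T) = 8² = 64)
q(P, 5) + 12*(-5 + y*(-5)) = 64 + 12*(-5 - 36*(-5)) = 64 + 12*(-5 + 180) = 64 + 12*175 = 64 + 2100 = 2164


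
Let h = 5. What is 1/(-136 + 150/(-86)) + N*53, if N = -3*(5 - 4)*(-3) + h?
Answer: 4394823/5923 ≈ 741.99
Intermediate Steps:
N = 14 (N = -3*(5 - 4)*(-3) + 5 = -3*(-3) + 5 = 9 + 5 = 14)
1/(-136 + 150/(-86)) + N*53 = 1/(-136 + 150/(-86)) + 14*53 = 1/(-136 + 150*(-1/86)) + 742 = 1/(-136 - 75/43) + 742 = 1/(-5923/43) + 742 = -43/5923 + 742 = 4394823/5923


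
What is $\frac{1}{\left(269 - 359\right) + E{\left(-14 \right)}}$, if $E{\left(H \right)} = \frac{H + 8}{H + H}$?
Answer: $- \frac{14}{1257} \approx -0.011138$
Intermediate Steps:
$E{\left(H \right)} = \frac{8 + H}{2 H}$
$\frac{1}{\left(269 - 359\right) + E{\left(-14 \right)}} = \frac{1}{\left(269 - 359\right) + \frac{8 - 14}{2 \left(-14\right)}} = \frac{1}{\left(269 - 359\right) + \frac{1}{2} \left(- \frac{1}{14}\right) \left(-6\right)} = \frac{1}{-90 + \frac{3}{14}} = \frac{1}{- \frac{1257}{14}} = - \frac{14}{1257}$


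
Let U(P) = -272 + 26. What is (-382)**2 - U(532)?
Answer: 146170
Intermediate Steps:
U(P) = -246
(-382)**2 - U(532) = (-382)**2 - 1*(-246) = 145924 + 246 = 146170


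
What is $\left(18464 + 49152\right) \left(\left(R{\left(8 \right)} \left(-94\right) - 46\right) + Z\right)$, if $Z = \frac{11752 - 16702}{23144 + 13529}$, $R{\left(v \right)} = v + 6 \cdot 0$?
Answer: $- \frac{1979120590464}{36673} \approx -5.3967 \cdot 10^{7}$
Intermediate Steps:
$R{\left(v \right)} = v$ ($R{\left(v \right)} = v + 0 = v$)
$Z = - \frac{4950}{36673} \approx -0.13498$
$\left(18464 + 49152\right) \left(\left(R{\left(8 \right)} \left(-94\right) - 46\right) + Z\right) = \left(18464 + 49152\right) \left(\left(8 \left(-94\right) - 46\right) - \frac{4950}{36673}\right) = 67616 \left(\left(-752 - 46\right) - \frac{4950}{36673}\right) = 67616 \left(-798 - \frac{4950}{36673}\right) = 67616 \left(- \frac{29270004}{36673}\right) = - \frac{1979120590464}{36673}$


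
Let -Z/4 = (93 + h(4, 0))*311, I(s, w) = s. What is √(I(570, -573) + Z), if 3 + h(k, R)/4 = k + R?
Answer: I*√120098 ≈ 346.55*I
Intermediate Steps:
h(k, R) = -12 + 4*R + 4*k (h(k, R) = -12 + 4*(k + R) = -12 + 4*(R + k) = -12 + (4*R + 4*k) = -12 + 4*R + 4*k)
Z = -120668 (Z = -4*(93 + (-12 + 4*0 + 4*4))*311 = -4*(93 + (-12 + 0 + 16))*311 = -4*(93 + 4)*311 = -388*311 = -4*30167 = -120668)
√(I(570, -573) + Z) = √(570 - 120668) = √(-120098) = I*√120098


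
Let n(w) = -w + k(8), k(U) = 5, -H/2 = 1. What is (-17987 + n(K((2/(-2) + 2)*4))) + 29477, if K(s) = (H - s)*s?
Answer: 11519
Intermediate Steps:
H = -2 (H = -2*1 = -2)
K(s) = s*(-2 - s) (K(s) = (-2 - s)*s = s*(-2 - s))
n(w) = 5 - w (n(w) = -w + 5 = 5 - w)
(-17987 + n(K((2/(-2) + 2)*4))) + 29477 = (-17987 + (5 - (-1)*(2/(-2) + 2)*4*(2 + (2/(-2) + 2)*4))) + 29477 = (-17987 + (5 - (-1)*(2*(-½) + 2)*4*(2 + (2*(-½) + 2)*4))) + 29477 = (-17987 + (5 - (-1)*(-1 + 2)*4*(2 + (-1 + 2)*4))) + 29477 = (-17987 + (5 - (-1)*1*4*(2 + 1*4))) + 29477 = (-17987 + (5 - (-1)*4*(2 + 4))) + 29477 = (-17987 + (5 - (-1)*4*6)) + 29477 = (-17987 + (5 - 1*(-24))) + 29477 = (-17987 + (5 + 24)) + 29477 = (-17987 + 29) + 29477 = -17958 + 29477 = 11519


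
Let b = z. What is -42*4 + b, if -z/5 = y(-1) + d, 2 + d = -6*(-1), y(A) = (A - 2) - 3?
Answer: -158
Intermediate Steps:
y(A) = -5 + A (y(A) = (-2 + A) - 3 = -5 + A)
d = 4 (d = -2 - 6*(-1) = -2 + 6 = 4)
z = 10 (z = -5*((-5 - 1) + 4) = -5*(-6 + 4) = -5*(-2) = 10)
b = 10
-42*4 + b = -42*4 + 10 = -168 + 10 = -158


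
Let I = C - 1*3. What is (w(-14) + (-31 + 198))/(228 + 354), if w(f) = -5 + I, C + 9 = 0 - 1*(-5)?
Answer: 155/582 ≈ 0.26632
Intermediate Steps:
C = -4 (C = -9 + (0 - 1*(-5)) = -9 + (0 + 5) = -9 + 5 = -4)
I = -7 (I = -4 - 1*3 = -4 - 3 = -7)
w(f) = -12 (w(f) = -5 - 7 = -12)
(w(-14) + (-31 + 198))/(228 + 354) = (-12 + (-31 + 198))/(228 + 354) = (-12 + 167)/582 = 155*(1/582) = 155/582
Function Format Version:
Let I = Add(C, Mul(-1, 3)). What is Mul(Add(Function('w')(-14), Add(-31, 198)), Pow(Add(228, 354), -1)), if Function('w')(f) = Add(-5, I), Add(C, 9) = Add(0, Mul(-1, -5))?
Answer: Rational(155, 582) ≈ 0.26632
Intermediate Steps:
C = -4 (C = Add(-9, Add(0, Mul(-1, -5))) = Add(-9, Add(0, 5)) = Add(-9, 5) = -4)
I = -7 (I = Add(-4, Mul(-1, 3)) = Add(-4, -3) = -7)
Function('w')(f) = -12 (Function('w')(f) = Add(-5, -7) = -12)
Mul(Add(Function('w')(-14), Add(-31, 198)), Pow(Add(228, 354), -1)) = Mul(Add(-12, Add(-31, 198)), Pow(Add(228, 354), -1)) = Mul(Add(-12, 167), Pow(582, -1)) = Mul(155, Rational(1, 582)) = Rational(155, 582)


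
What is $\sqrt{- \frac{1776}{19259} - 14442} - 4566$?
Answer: $-4566 + \frac{i \sqrt{5356703151786}}{19259} \approx -4566.0 + 120.18 i$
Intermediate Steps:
$\sqrt{- \frac{1776}{19259} - 14442} - 4566 = \sqrt{- \frac{278140254}{19259}} - 4566 = \frac{i \sqrt{5356703151786}}{19259} - 4566 = -4566 + \frac{i \sqrt{5356703151786}}{19259}$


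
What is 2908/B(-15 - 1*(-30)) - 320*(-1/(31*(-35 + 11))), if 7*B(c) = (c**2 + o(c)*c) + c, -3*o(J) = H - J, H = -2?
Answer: 1880108/30225 ≈ 62.204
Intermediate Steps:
o(J) = 2/3 + J/3 (o(J) = -(-2 - J)/3 = 2/3 + J/3)
B(c) = c/7 + c**2/7 + c*(2/3 + c/3)/7 (B(c) = ((c**2 + (2/3 + c/3)*c) + c)/7 = ((c**2 + c*(2/3 + c/3)) + c)/7 = (c + c**2 + c*(2/3 + c/3))/7 = c/7 + c**2/7 + c*(2/3 + c/3)/7)
2908/B(-15 - 1*(-30)) - 320*(-1/(31*(-35 + 11))) = 2908/(((-15 - 1*(-30))*(5 + 4*(-15 - 1*(-30)))/21)) - 320*(-1/(31*(-35 + 11))) = 2908/(((-15 + 30)*(5 + 4*(-15 + 30))/21)) - 320/((-24*(-31))) = 2908/(((1/21)*15*(5 + 4*15))) - 320/744 = 2908/(((1/21)*15*(5 + 60))) - 320*1/744 = 2908/(((1/21)*15*65)) - 40/93 = 2908/(325/7) - 40/93 = 2908*(7/325) - 40/93 = 20356/325 - 40/93 = 1880108/30225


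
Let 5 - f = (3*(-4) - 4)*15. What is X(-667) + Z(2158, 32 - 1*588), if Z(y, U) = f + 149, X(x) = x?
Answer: -273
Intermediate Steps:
f = 245 (f = 5 - (3*(-4) - 4)*15 = 5 - (-12 - 4)*15 = 5 - (-16)*15 = 5 - 1*(-240) = 5 + 240 = 245)
Z(y, U) = 394 (Z(y, U) = 245 + 149 = 394)
X(-667) + Z(2158, 32 - 1*588) = -667 + 394 = -273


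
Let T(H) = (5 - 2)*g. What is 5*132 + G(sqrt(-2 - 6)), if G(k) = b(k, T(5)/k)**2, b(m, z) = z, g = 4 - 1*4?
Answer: 660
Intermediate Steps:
g = 0 (g = 4 - 4 = 0)
T(H) = 0 (T(H) = (5 - 2)*0 = 3*0 = 0)
G(k) = 0 (G(k) = (0/k)**2 = 0**2 = 0)
5*132 + G(sqrt(-2 - 6)) = 5*132 + 0 = 660 + 0 = 660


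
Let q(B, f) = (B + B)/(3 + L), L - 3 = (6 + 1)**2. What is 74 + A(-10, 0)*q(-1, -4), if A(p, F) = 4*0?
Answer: 74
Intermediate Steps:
L = 52 (L = 3 + (6 + 1)**2 = 3 + 7**2 = 3 + 49 = 52)
A(p, F) = 0
q(B, f) = 2*B/55 (q(B, f) = (B + B)/(3 + 52) = (2*B)/55 = (2*B)*(1/55) = 2*B/55)
74 + A(-10, 0)*q(-1, -4) = 74 + 0*((2/55)*(-1)) = 74 + 0*(-2/55) = 74 + 0 = 74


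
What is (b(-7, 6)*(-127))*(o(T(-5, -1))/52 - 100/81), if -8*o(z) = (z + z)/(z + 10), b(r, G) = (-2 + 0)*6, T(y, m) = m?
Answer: -2640457/1404 ≈ -1880.7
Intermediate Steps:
b(r, G) = -12 (b(r, G) = -2*6 = -12)
o(z) = -z/(4*(10 + z)) (o(z) = -(z + z)/(8*(z + 10)) = -2*z/(8*(10 + z)) = -z/(4*(10 + z)))
(b(-7, 6)*(-127))*(o(T(-5, -1))/52 - 100/81) = (-12*(-127))*(-1*(-1)/(40 + 4*(-1))/52 - 100/81) = 1524*(-1*(-1)/(40 - 4)*(1/52) - 100*1/81) = 1524*(-1*(-1)/36*(1/52) - 100/81) = 1524*(-1*(-1)*1/36*(1/52) - 100/81) = 1524*((1/36)*(1/52) - 100/81) = 1524*(1/1872 - 100/81) = 1524*(-20791/16848) = -2640457/1404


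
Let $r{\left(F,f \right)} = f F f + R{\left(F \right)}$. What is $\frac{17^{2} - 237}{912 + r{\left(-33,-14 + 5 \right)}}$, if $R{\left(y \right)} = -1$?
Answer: $- \frac{26}{881} \approx -0.029512$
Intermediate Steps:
$r{\left(F,f \right)} = -1 + F f^{2}$ ($r{\left(F,f \right)} = f F f - 1 = F f f - 1 = F f^{2} - 1 = -1 + F f^{2}$)
$\frac{17^{2} - 237}{912 + r{\left(-33,-14 + 5 \right)}} = \frac{17^{2} - 237}{912 - \left(1 + 33 \left(-14 + 5\right)^{2}\right)} = \frac{289 - 237}{912 - \left(1 + 33 \left(-9\right)^{2}\right)} = \frac{52}{912 - 2674} = \frac{52}{-1762} = 52 \left(- \frac{1}{1762}\right) = - \frac{26}{881}$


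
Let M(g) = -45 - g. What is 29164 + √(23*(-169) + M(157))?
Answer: 29164 + I*√4089 ≈ 29164.0 + 63.945*I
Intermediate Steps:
29164 + √(23*(-169) + M(157)) = 29164 + √(23*(-169) + (-45 - 1*157)) = 29164 + √(-3887 + (-45 - 157)) = 29164 + √(-3887 - 202) = 29164 + √(-4089) = 29164 + I*√4089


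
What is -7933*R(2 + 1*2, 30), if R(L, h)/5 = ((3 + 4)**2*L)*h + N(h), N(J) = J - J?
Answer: -233230200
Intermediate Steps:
N(J) = 0
R(L, h) = 245*L*h (R(L, h) = 5*(((3 + 4)**2*L)*h + 0) = 5*((7**2*L)*h + 0) = 5*((49*L)*h + 0) = 5*(49*L*h + 0) = 5*(49*L*h) = 245*L*h)
-7933*R(2 + 1*2, 30) = -1943585*(2 + 1*2)*30 = -1943585*(2 + 2)*30 = -1943585*4*30 = -7933*29400 = -233230200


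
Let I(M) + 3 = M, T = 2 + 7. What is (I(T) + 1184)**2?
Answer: 1416100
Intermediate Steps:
T = 9
I(M) = -3 + M
(I(T) + 1184)**2 = ((-3 + 9) + 1184)**2 = (6 + 1184)**2 = 1190**2 = 1416100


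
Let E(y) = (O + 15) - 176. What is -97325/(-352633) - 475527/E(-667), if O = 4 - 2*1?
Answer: 55900662422/18689549 ≈ 2991.0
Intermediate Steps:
O = 2 (O = 4 - 2 = 2)
E(y) = -159 (E(y) = (2 + 15) - 176 = 17 - 176 = -159)
-97325/(-352633) - 475527/E(-667) = -97325/(-352633) - 475527/(-159) = -97325*(-1/352633) - 475527*(-1/159) = 97325/352633 + 158509/53 = 55900662422/18689549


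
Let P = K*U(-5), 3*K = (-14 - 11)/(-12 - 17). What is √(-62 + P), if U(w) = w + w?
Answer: 2*I*√122757/87 ≈ 8.0544*I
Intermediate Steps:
U(w) = 2*w
K = 25/87 (K = ((-14 - 11)/(-12 - 17))/3 = (-25/(-29))/3 = (-25*(-1/29))/3 = (⅓)*(25/29) = 25/87 ≈ 0.28736)
P = -250/87 (P = 25*(2*(-5))/87 = (25/87)*(-10) = -250/87 ≈ -2.8736)
√(-62 + P) = √(-62 - 250/87) = √(-5644/87) = 2*I*√122757/87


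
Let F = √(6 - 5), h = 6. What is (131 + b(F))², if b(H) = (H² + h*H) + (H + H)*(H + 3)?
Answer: 21316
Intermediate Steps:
F = 1 (F = √1 = 1)
b(H) = H² + 6*H + 2*H*(3 + H) (b(H) = (H² + 6*H) + (H + H)*(H + 3) = (H² + 6*H) + (2*H)*(3 + H) = (H² + 6*H) + 2*H*(3 + H) = H² + 6*H + 2*H*(3 + H))
(131 + b(F))² = (131 + 3*1*(4 + 1))² = (131 + 3*1*5)² = (131 + 15)² = 146² = 21316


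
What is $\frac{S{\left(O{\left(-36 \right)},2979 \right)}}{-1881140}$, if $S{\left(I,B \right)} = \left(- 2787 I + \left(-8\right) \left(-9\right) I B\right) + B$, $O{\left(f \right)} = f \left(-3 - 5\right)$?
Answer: $- \frac{60972867}{1881140} \approx -32.413$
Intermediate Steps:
$O{\left(f \right)} = - 8 f$ ($O{\left(f \right)} = f \left(-8\right) = - 8 f$)
$S{\left(I,B \right)} = B - 2787 I + 72 B I$ ($S{\left(I,B \right)} = \left(- 2787 I + 72 I B\right) + B = \left(- 2787 I + 72 B I\right) + B = B - 2787 I + 72 B I$)
$\frac{S{\left(O{\left(-36 \right)},2979 \right)}}{-1881140} = \frac{2979 - 2787 \left(\left(-8\right) \left(-36\right)\right) + 72 \cdot 2979 \left(\left(-8\right) \left(-36\right)\right)}{-1881140} = \left(2979 - 802656 + 72 \cdot 2979 \cdot 288\right) \left(- \frac{1}{1881140}\right) = \left(2979 - 802656 + 61772544\right) \left(- \frac{1}{1881140}\right) = 60972867 \left(- \frac{1}{1881140}\right) = - \frac{60972867}{1881140}$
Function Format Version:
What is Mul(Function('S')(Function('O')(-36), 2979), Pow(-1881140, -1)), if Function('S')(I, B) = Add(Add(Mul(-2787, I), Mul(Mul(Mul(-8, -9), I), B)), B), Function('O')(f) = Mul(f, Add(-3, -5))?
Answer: Rational(-60972867, 1881140) ≈ -32.413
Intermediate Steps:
Function('O')(f) = Mul(-8, f) (Function('O')(f) = Mul(f, -8) = Mul(-8, f))
Function('S')(I, B) = Add(B, Mul(-2787, I), Mul(72, B, I)) (Function('S')(I, B) = Add(Add(Mul(-2787, I), Mul(Mul(72, I), B)), B) = Add(Add(Mul(-2787, I), Mul(72, B, I)), B) = Add(B, Mul(-2787, I), Mul(72, B, I)))
Mul(Function('S')(Function('O')(-36), 2979), Pow(-1881140, -1)) = Mul(Add(2979, Mul(-2787, Mul(-8, -36)), Mul(72, 2979, Mul(-8, -36))), Pow(-1881140, -1)) = Mul(Add(2979, Mul(-2787, 288), Mul(72, 2979, 288)), Rational(-1, 1881140)) = Mul(Add(2979, -802656, 61772544), Rational(-1, 1881140)) = Mul(60972867, Rational(-1, 1881140)) = Rational(-60972867, 1881140)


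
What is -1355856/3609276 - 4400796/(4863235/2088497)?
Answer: -2764420003636108256/1462729780655 ≈ -1.8899e+6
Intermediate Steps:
-1355856/3609276 - 4400796/(4863235/2088497) = -1355856*1/3609276 - 4400796/(4863235*(1/2088497)) = -112988/300773 - 4400796/4863235/2088497 = -112988/300773 - 4400796*2088497/4863235 = -112988/300773 - 9191049243612/4863235 = -2764420003636108256/1462729780655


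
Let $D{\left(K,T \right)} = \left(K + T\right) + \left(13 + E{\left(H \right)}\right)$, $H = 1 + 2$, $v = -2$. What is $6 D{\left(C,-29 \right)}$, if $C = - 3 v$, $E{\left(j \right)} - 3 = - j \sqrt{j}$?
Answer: $-42 - 18 \sqrt{3} \approx -73.177$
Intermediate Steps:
$H = 3$
$E{\left(j \right)} = 3 - j^{\frac{3}{2}}$ ($E{\left(j \right)} = 3 - j \sqrt{j} = 3 - j^{\frac{3}{2}}$)
$C = 6$ ($C = \left(-3\right) \left(-2\right) = 6$)
$D{\left(K,T \right)} = 16 + K + T - 3 \sqrt{3}$ ($D{\left(K,T \right)} = \left(K + T\right) + \left(13 + \left(3 - 3^{\frac{3}{2}}\right)\right) = \left(K + T\right) + \left(13 + \left(3 - 3 \sqrt{3}\right)\right) = \left(K + T\right) + \left(16 - 3 \sqrt{3}\right) = 16 + K + T - 3 \sqrt{3}$)
$6 D{\left(C,-29 \right)} = 6 \left(16 + 6 - 29 - 3 \sqrt{3}\right) = 6 \left(-7 - 3 \sqrt{3}\right) = -42 - 18 \sqrt{3}$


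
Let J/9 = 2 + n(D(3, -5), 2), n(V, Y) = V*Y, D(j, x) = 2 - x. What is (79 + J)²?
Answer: 49729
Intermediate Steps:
J = 144 (J = 9*(2 + (2 - 1*(-5))*2) = 9*(2 + (2 + 5)*2) = 9*(2 + 7*2) = 9*(2 + 14) = 9*16 = 144)
(79 + J)² = (79 + 144)² = 223² = 49729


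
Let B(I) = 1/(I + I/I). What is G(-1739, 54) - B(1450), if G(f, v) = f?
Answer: -2523290/1451 ≈ -1739.0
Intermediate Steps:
B(I) = 1/(1 + I) (B(I) = 1/(I + 1) = 1/(1 + I))
G(-1739, 54) - B(1450) = -1739 - 1/(1 + 1450) = -1739 - 1/1451 = -2523290/1451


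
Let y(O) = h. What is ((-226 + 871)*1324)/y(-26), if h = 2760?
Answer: 14233/46 ≈ 309.41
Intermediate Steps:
y(O) = 2760
((-226 + 871)*1324)/y(-26) = ((-226 + 871)*1324)/2760 = (645*1324)*(1/2760) = 853980*(1/2760) = 14233/46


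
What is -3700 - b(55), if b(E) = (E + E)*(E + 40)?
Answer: -14150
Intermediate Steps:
b(E) = 2*E*(40 + E) (b(E) = (2*E)*(40 + E) = 2*E*(40 + E))
-3700 - b(55) = -3700 - 2*55*(40 + 55) = -3700 - 2*55*95 = -3700 - 1*10450 = -3700 - 10450 = -14150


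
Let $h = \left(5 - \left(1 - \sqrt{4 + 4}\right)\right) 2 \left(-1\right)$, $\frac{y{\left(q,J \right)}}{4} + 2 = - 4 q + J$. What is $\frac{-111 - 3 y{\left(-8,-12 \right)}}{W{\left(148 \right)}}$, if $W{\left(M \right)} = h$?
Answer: $\frac{327}{4} - \frac{327 \sqrt{2}}{8} \approx 23.944$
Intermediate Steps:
$y{\left(q,J \right)} = -8 - 16 q + 4 J$ ($y{\left(q,J \right)} = -8 + 4 \left(- 4 q + J\right) = -8 + 4 \left(J - 4 q\right) = -8 + \left(- 16 q + 4 J\right) = -8 - 16 q + 4 J$)
$h = -8 - 4 \sqrt{2}$ ($h = \left(5 - \left(1 - \sqrt{8}\right)\right) 2 \left(-1\right) = \left(5 - \left(1 - 2 \sqrt{2}\right)\right) 2 \left(-1\right) = \left(4 + 2 \sqrt{2}\right) 2 \left(-1\right) = \left(8 + 4 \sqrt{2}\right) \left(-1\right) = -8 - 4 \sqrt{2} \approx -13.657$)
$W{\left(M \right)} = -8 - 4 \sqrt{2}$
$\frac{-111 - 3 y{\left(-8,-12 \right)}}{W{\left(148 \right)}} = \frac{-111 - 3 \left(-8 - -128 + 4 \left(-12\right)\right)}{-8 - 4 \sqrt{2}} = \frac{-111 - 3 \left(-8 + 128 - 48\right)}{-8 - 4 \sqrt{2}} = \frac{-111 - 216}{-8 - 4 \sqrt{2}} = - \frac{327}{-8 - 4 \sqrt{2}}$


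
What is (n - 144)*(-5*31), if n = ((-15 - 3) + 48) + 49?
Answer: 10075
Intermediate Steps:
n = 79 (n = (-18 + 48) + 49 = 30 + 49 = 79)
(n - 144)*(-5*31) = (79 - 144)*(-5*31) = -65*(-155) = 10075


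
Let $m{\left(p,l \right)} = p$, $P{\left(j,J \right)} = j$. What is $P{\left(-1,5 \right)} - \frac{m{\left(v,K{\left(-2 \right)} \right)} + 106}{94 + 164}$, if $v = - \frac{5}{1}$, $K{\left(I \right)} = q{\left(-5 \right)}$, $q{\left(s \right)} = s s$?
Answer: $- \frac{359}{258} \approx -1.3915$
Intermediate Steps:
$q{\left(s \right)} = s^{2}$
$K{\left(I \right)} = 25$ ($K{\left(I \right)} = \left(-5\right)^{2} = 25$)
$v = -5$ ($v = \left(-5\right) 1 = -5$)
$P{\left(-1,5 \right)} - \frac{m{\left(v,K{\left(-2 \right)} \right)} + 106}{94 + 164} = -1 - \frac{-5 + 106}{94 + 164} = -1 - \frac{101}{258} = - \frac{359}{258}$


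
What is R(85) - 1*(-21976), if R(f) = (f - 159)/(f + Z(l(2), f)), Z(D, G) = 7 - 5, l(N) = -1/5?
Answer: 1911838/87 ≈ 21975.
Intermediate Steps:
l(N) = -⅕ (l(N) = -1*⅕ = -⅕)
Z(D, G) = 2
R(f) = (-159 + f)/(2 + f) (R(f) = (f - 159)/(f + 2) = (-159 + f)/(2 + f))
R(85) - 1*(-21976) = (-159 + 85)/(2 + 85) - 1*(-21976) = -74/87 + 21976 = 1911838/87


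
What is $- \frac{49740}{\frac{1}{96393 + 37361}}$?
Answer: $-6652923960$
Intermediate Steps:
$- \frac{49740}{\frac{1}{96393 + 37361}} = - \frac{49740}{\frac{1}{133754}} = - 49740 \frac{1}{\frac{1}{133754}} = \left(-49740\right) 133754 = -6652923960$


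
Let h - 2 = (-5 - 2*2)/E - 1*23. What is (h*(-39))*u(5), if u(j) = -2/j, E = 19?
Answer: -31824/95 ≈ -334.99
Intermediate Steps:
h = -408/19 (h = 2 + ((-5 - 2*2)/19 - 1*23) = 2 + ((-5 - 4)*(1/19) - 23) = 2 + (-9*1/19 - 23) = 2 + (-9/19 - 23) = 2 - 446/19 = -408/19 ≈ -21.474)
(h*(-39))*u(5) = (-408/19*(-39))*(-2/5) = 15912*(-2*⅕)/19 = (15912/19)*(-⅖) = -31824/95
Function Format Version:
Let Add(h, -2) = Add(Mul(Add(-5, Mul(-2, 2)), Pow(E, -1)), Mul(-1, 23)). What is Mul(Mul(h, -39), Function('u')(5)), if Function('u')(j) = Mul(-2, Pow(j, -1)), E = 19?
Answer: Rational(-31824, 95) ≈ -334.99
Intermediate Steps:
h = Rational(-408, 19) (h = Add(2, Add(Mul(Add(-5, Mul(-2, 2)), Pow(19, -1)), Mul(-1, 23))) = Add(2, Add(Mul(Add(-5, -4), Rational(1, 19)), -23)) = Add(2, Add(Mul(-9, Rational(1, 19)), -23)) = Add(2, Add(Rational(-9, 19), -23)) = Add(2, Rational(-446, 19)) = Rational(-408, 19) ≈ -21.474)
Mul(Mul(h, -39), Function('u')(5)) = Mul(Mul(Rational(-408, 19), -39), Mul(-2, Pow(5, -1))) = Mul(Rational(15912, 19), Mul(-2, Rational(1, 5))) = Mul(Rational(15912, 19), Rational(-2, 5)) = Rational(-31824, 95)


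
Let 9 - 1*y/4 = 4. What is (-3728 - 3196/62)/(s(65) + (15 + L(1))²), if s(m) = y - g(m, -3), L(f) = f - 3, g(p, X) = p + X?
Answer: -117166/3937 ≈ -29.760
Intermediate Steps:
y = 20 (y = 36 - 4*4 = 36 - 16 = 20)
g(p, X) = X + p
L(f) = -3 + f
s(m) = 23 - m (s(m) = 20 - (-3 + m) = 20 + (3 - m) = 23 - m)
(-3728 - 3196/62)/(s(65) + (15 + L(1))²) = (-3728 - 3196/62)/((23 - 1*65) + (15 + (-3 + 1))²) = (-3728 - 3196*1/62)/((23 - 65) + (15 - 2)²) = (-3728 - 1598/31)/(-42 + 13²) = -117166/(31*(-42 + 169)) = -117166/31/127 = -117166/31*1/127 = -117166/3937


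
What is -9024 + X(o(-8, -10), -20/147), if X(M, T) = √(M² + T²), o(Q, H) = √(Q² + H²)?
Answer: -9024 + 2*√886069/147 ≈ -9011.2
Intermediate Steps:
o(Q, H) = √(H² + Q²)
-9024 + X(o(-8, -10), -20/147) = -9024 + √((√((-10)² + (-8)²))² + (-20/147)²) = -9024 + √((√(100 + 64))² + (-20*1/147)²) = -9024 + √((√164)² + (-20/147)²) = -9024 + √((2*√41)² + 400/21609) = -9024 + √(164 + 400/21609) = -9024 + √(3544276/21609) = -9024 + 2*√886069/147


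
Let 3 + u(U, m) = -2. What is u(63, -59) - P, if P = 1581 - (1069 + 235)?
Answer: -282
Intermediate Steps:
u(U, m) = -5 (u(U, m) = -3 - 2 = -5)
P = 277 (P = 1581 - 1*1304 = 1581 - 1304 = 277)
u(63, -59) - P = -5 - 1*277 = -5 - 277 = -282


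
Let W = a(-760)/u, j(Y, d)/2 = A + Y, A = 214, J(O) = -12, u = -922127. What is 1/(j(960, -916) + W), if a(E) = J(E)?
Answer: 922127/2165154208 ≈ 0.00042589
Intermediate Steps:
j(Y, d) = 428 + 2*Y (j(Y, d) = 2*(214 + Y) = 428 + 2*Y)
a(E) = -12
W = 12/922127 (W = -12/(-922127) = -12*(-1/922127) = 12/922127 ≈ 1.3013e-5)
1/(j(960, -916) + W) = 1/((428 + 2*960) + 12/922127) = 1/((428 + 1920) + 12/922127) = 1/(2348 + 12/922127) = 1/(2165154208/922127) = 922127/2165154208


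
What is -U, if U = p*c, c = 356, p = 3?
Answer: -1068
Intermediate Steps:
U = 1068 (U = 3*356 = 1068)
-U = -1*1068 = -1068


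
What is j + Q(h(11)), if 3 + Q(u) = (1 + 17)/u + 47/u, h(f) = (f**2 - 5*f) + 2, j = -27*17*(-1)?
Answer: 31073/68 ≈ 456.96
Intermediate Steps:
j = 459 (j = -459*(-1) = 459)
h(f) = 2 + f**2 - 5*f
Q(u) = -3 + 65/u (Q(u) = -3 + ((1 + 17)/u + 47/u) = -3 + (18/u + 47/u) = -3 + 65/u)
j + Q(h(11)) = 459 + (-3 + 65/(2 + 11**2 - 5*11)) = 459 + (-3 + 65/(2 + 121 - 55)) = 459 + (-3 + 65/68) = 459 - 139/68 = 31073/68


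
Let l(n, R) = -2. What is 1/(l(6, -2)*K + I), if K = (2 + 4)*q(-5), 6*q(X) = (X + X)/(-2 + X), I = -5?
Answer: -7/55 ≈ -0.12727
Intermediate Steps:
q(X) = X/(3*(-2 + X)) (q(X) = ((X + X)/(-2 + X))/6 = ((2*X)/(-2 + X))/6 = (2*X/(-2 + X))/6 = X/(3*(-2 + X)))
K = 10/7 (K = (2 + 4)*((⅓)*(-5)/(-2 - 5)) = 6*((⅓)*(-5)/(-7)) = 6*((⅓)*(-5)*(-⅐)) = 6*(5/21) = 10/7 ≈ 1.4286)
1/(l(6, -2)*K + I) = 1/(-2*10/7 - 5) = 1/(-20/7 - 5) = 1/(-55/7) = -7/55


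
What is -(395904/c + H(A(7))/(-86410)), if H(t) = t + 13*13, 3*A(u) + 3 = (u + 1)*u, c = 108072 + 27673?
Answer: -10255417672/3518917635 ≈ -2.9144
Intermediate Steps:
c = 135745
A(u) = -1 + u*(1 + u)/3 (A(u) = -1 + ((u + 1)*u)/3 = -1 + ((1 + u)*u)/3 = -1 + (u*(1 + u))/3 = -1 + u*(1 + u)/3)
H(t) = 169 + t (H(t) = t + 169 = 169 + t)
-(395904/c + H(A(7))/(-86410)) = -(395904/135745 + (169 + (-1 + (⅓)*7 + (⅓)*7²))/(-86410)) = -(395904*(1/135745) + (169 + (-1 + 7/3 + (⅓)*49))*(-1/86410)) = -(395904/135745 + (169 + (-1 + 7/3 + 49/3))*(-1/86410)) = -(395904/135745 + (169 + 53/3)*(-1/86410)) = -(395904/135745 + (560/3)*(-1/86410)) = -(395904/135745 - 56/25923) = -1*10255417672/3518917635 = -10255417672/3518917635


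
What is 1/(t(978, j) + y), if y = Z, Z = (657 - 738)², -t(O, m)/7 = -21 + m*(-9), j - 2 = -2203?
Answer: -1/131955 ≈ -7.5783e-6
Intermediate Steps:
j = -2201 (j = 2 - 2203 = -2201)
t(O, m) = 147 + 63*m (t(O, m) = -7*(-21 + m*(-9)) = -7*(-21 - 9*m) = 147 + 63*m)
Z = 6561 (Z = (-81)² = 6561)
y = 6561
1/(t(978, j) + y) = 1/((147 + 63*(-2201)) + 6561) = 1/((147 - 138663) + 6561) = 1/(-138516 + 6561) = 1/(-131955) = -1/131955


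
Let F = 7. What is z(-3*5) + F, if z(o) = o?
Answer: -8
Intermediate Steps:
z(-3*5) + F = -3*5 + 7 = -15 + 7 = -8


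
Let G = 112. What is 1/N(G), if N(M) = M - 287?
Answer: -1/175 ≈ -0.0057143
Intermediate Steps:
N(M) = -287 + M
1/N(G) = 1/(-287 + 112) = 1/(-175) = -1/175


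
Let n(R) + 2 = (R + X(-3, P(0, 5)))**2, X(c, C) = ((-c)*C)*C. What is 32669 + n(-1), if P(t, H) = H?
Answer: 38143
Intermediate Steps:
X(c, C) = -c*C**2 (X(c, C) = (-C*c)*C = -c*C**2)
n(R) = -2 + (75 + R)**2 (n(R) = -2 + (R - 1*(-3)*5**2)**2 = -2 + (R - 1*(-3)*25)**2 = -2 + (R + 75)**2 = -2 + (75 + R)**2)
32669 + n(-1) = 32669 + (-2 + (75 - 1)**2) = 32669 + (-2 + 74**2) = 32669 + (-2 + 5476) = 32669 + 5474 = 38143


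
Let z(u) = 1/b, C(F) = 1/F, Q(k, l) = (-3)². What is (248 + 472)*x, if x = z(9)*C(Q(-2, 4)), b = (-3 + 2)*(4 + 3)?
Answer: -80/7 ≈ -11.429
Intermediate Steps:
Q(k, l) = 9
b = -7 (b = -1*7 = -7)
z(u) = -⅐ (z(u) = 1/(-7) = -⅐)
x = -1/63 (x = -⅐/9 = -⅐*⅑ = -1/63 ≈ -0.015873)
(248 + 472)*x = (248 + 472)*(-1/63) = 720*(-1/63) = -80/7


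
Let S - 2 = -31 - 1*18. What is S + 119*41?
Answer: 4832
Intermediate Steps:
S = -47 (S = 2 + (-31 - 1*18) = 2 + (-31 - 18) = 2 - 49 = -47)
S + 119*41 = -47 + 119*41 = -47 + 4879 = 4832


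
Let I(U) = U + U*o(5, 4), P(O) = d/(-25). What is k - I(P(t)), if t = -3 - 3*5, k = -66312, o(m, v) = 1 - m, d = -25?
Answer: -66309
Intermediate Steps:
t = -18 (t = -3 - 15 = -18)
P(O) = 1 (P(O) = -25/(-25) = -25*(-1/25) = 1)
I(U) = -3*U (I(U) = U + U*(1 - 1*5) = U + U*(1 - 5) = U + U*(-4) = U - 4*U = -3*U)
k - I(P(t)) = -66312 - (-3) = -66312 - 1*(-3) = -66312 + 3 = -66309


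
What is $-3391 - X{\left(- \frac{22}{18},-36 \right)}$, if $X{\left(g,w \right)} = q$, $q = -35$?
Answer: $-3356$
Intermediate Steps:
$X{\left(g,w \right)} = -35$
$-3391 - X{\left(- \frac{22}{18},-36 \right)} = -3391 - -35 = -3391 + 35 = -3356$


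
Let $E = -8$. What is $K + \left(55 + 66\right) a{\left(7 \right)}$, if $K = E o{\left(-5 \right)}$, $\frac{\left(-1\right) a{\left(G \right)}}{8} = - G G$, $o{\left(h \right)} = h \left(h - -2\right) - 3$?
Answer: $47336$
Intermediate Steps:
$o{\left(h \right)} = -3 + h \left(2 + h\right)$ ($o{\left(h \right)} = h \left(h + 2\right) - 3 = h \left(2 + h\right) - 3 = -3 + h \left(2 + h\right)$)
$a{\left(G \right)} = 8 G^{2}$ ($a{\left(G \right)} = - 8 - G G = - 8 \left(- G^{2}\right) = 8 G^{2}$)
$K = -96$ ($K = - 8 \left(-3 + \left(-5\right)^{2} + 2 \left(-5\right)\right) = - 8 \left(-3 + 25 - 10\right) = \left(-8\right) 12 = -96$)
$K + \left(55 + 66\right) a{\left(7 \right)} = -96 + \left(55 + 66\right) 8 \cdot 7^{2} = -96 + 121 \cdot 8 \cdot 49 = -96 + 121 \cdot 392 = -96 + 47432 = 47336$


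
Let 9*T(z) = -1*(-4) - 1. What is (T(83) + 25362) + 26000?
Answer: 154087/3 ≈ 51362.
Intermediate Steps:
T(z) = ⅓ (T(z) = (-1*(-4) - 1)/9 = (4 - 1)/9 = (⅑)*3 = ⅓)
(T(83) + 25362) + 26000 = (⅓ + 25362) + 26000 = 76087/3 + 26000 = 154087/3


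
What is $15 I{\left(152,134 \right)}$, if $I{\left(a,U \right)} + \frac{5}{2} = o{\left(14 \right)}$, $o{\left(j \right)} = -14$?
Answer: $- \frac{495}{2} \approx -247.5$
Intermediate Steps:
$I{\left(a,U \right)} = - \frac{33}{2}$ ($I{\left(a,U \right)} = - \frac{5}{2} - 14 = - \frac{33}{2}$)
$15 I{\left(152,134 \right)} = 15 \left(- \frac{33}{2}\right) = - \frac{495}{2}$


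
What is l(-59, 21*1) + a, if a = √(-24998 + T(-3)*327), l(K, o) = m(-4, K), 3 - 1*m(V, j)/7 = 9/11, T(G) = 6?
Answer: 168/11 + 2*I*√5759 ≈ 15.273 + 151.78*I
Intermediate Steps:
m(V, j) = 168/11 (m(V, j) = 21 - 63/11 = 168/11)
l(K, o) = 168/11
a = 2*I*√5759 (a = √(-24998 + 6*327) = √(-24998 + 1962) = √(-23036) = 2*I*√5759 ≈ 151.78*I)
l(-59, 21*1) + a = 168/11 + 2*I*√5759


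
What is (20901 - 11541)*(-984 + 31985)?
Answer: 290169360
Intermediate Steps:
(20901 - 11541)*(-984 + 31985) = 9360*31001 = 290169360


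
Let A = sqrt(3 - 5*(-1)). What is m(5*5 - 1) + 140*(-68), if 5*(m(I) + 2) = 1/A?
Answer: -9522 + sqrt(2)/20 ≈ -9521.9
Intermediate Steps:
A = 2*sqrt(2) (A = sqrt(3 + 5) = sqrt(8) = 2*sqrt(2) ≈ 2.8284)
m(I) = -2 + sqrt(2)/20 (m(I) = -2 + 1/(5*((2*sqrt(2)))) = -2 + (sqrt(2)/4)/5 = -2 + sqrt(2)/20)
m(5*5 - 1) + 140*(-68) = (-2 + sqrt(2)/20) + 140*(-68) = (-2 + sqrt(2)/20) - 9520 = -9522 + sqrt(2)/20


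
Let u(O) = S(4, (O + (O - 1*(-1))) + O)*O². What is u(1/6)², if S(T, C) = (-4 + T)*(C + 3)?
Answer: 0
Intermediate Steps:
S(T, C) = (-4 + T)*(3 + C)
u(O) = 0 (u(O) = (-12 - 4*((O + (O - 1*(-1))) + O) + 3*4 + ((O + (O - 1*(-1))) + O)*4)*O² = (-12 - 4*((O + (O + 1)) + O) + 12 + ((O + (O + 1)) + O)*4)*O² = (-12 - 4*((O + (1 + O)) + O) + 12 + ((O + (1 + O)) + O)*4)*O² = (-12 - 4*((1 + 2*O) + O) + 12 + ((1 + 2*O) + O)*4)*O² = (-12 - 4*(1 + 3*O) + 12 + (1 + 3*O)*4)*O² = (-12 + (-4 - 12*O) + 12 + (4 + 12*O))*O² = 0*O² = 0)
u(1/6)² = 0² = 0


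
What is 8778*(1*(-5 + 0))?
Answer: -43890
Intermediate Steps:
8778*(1*(-5 + 0)) = 8778*(1*(-5)) = 8778*(-5) = -43890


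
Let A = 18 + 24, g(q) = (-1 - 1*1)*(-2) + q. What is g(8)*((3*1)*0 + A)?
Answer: 504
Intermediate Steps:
g(q) = 4 + q (g(q) = (-1 - 1)*(-2) + q = -2*(-2) + q = 4 + q)
A = 42
g(8)*((3*1)*0 + A) = (4 + 8)*((3*1)*0 + 42) = 12*(3*0 + 42) = 12*(0 + 42) = 12*42 = 504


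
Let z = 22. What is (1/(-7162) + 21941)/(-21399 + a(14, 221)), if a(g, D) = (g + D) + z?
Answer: -157141441/151419004 ≈ -1.0378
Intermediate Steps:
a(g, D) = 22 + D + g (a(g, D) = (g + D) + 22 = (D + g) + 22 = 22 + D + g)
(1/(-7162) + 21941)/(-21399 + a(14, 221)) = (1/(-7162) + 21941)/(-21399 + (22 + 221 + 14)) = (-1/7162 + 21941)/(-21399 + 257) = (157141441/7162)/(-21142) = (157141441/7162)*(-1/21142) = -157141441/151419004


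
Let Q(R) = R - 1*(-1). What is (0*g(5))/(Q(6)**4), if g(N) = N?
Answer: 0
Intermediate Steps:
Q(R) = 1 + R (Q(R) = R + 1 = 1 + R)
(0*g(5))/(Q(6)**4) = (0*5)/((1 + 6)**4) = 0/(7**4) = 0/2401 = 0*(1/2401) = 0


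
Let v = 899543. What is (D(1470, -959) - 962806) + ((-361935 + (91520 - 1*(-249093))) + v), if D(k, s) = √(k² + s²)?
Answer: -84585 + 7*√62869 ≈ -82830.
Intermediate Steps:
(D(1470, -959) - 962806) + ((-361935 + (91520 - 1*(-249093))) + v) = (√(1470² + (-959)²) - 962806) + ((-361935 + (91520 - 1*(-249093))) + 899543) = (√(2160900 + 919681) - 962806) + ((-361935 + (91520 + 249093)) + 899543) = (√3080581 - 962806) + ((-361935 + 340613) + 899543) = (7*√62869 - 962806) + (-21322 + 899543) = (-962806 + 7*√62869) + 878221 = -84585 + 7*√62869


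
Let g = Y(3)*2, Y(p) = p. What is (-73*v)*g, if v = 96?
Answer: -42048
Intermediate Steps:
g = 6 (g = 3*2 = 6)
(-73*v)*g = -73*96*6 = -7008*6 = -42048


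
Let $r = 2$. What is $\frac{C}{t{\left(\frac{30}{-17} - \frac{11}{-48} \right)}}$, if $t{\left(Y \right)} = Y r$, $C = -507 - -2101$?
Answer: $- \frac{650352}{1253} \approx -519.04$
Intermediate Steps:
$C = 1594$ ($C = -507 + 2101 = 1594$)
$t{\left(Y \right)} = 2 Y$ ($t{\left(Y \right)} = Y 2 = 2 Y$)
$\frac{C}{t{\left(\frac{30}{-17} - \frac{11}{-48} \right)}} = \frac{1594}{2 \left(\frac{30}{-17} - \frac{11}{-48}\right)} = \frac{1594}{2 \left(30 \left(- \frac{1}{17}\right) - - \frac{11}{48}\right)} = \frac{1594}{2 \left(- \frac{30}{17} + \frac{11}{48}\right)} = \frac{1594}{2 \left(- \frac{1253}{816}\right)} = \frac{1594}{- \frac{1253}{408}} = 1594 \left(- \frac{408}{1253}\right) = - \frac{650352}{1253}$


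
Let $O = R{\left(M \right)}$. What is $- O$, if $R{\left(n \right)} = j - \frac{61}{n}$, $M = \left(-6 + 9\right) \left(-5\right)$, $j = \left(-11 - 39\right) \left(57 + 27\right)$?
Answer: $\frac{62939}{15} \approx 4195.9$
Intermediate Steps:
$j = -4200$ ($j = \left(-50\right) 84 = -4200$)
$M = -15$ ($M = 3 \left(-5\right) = -15$)
$R{\left(n \right)} = -4200 - \frac{61}{n}$
$O = - \frac{62939}{15}$ ($O = -4200 - \frac{61}{-15} = -4200 - - \frac{61}{15} = -4200 + \frac{61}{15} = - \frac{62939}{15} \approx -4195.9$)
$- O = \left(-1\right) \left(- \frac{62939}{15}\right) = \frac{62939}{15}$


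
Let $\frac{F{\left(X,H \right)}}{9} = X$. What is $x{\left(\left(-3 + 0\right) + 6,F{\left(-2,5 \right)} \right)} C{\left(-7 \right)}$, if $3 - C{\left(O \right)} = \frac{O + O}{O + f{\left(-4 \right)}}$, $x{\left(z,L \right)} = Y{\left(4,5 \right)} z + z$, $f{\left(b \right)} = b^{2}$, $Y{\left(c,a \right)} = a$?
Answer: $82$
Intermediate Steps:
$F{\left(X,H \right)} = 9 X$
$x{\left(z,L \right)} = 6 z$ ($x{\left(z,L \right)} = 5 z + z = 6 z$)
$C{\left(O \right)} = 3 - \frac{2 O}{16 + O}$ ($C{\left(O \right)} = 3 - \frac{O + O}{O + \left(-4\right)^{2}} = 3 - \frac{2 O}{O + 16} = 3 - \frac{2 O}{16 + O}$)
$x{\left(\left(-3 + 0\right) + 6,F{\left(-2,5 \right)} \right)} C{\left(-7 \right)} = 6 \left(\left(-3 + 0\right) + 6\right) \frac{48 - 7}{16 - 7} = 6 \left(-3 + 6\right) \frac{1}{9} \cdot 41 = 6 \cdot 3 \cdot \frac{1}{9} \cdot 41 = 18 \cdot \frac{41}{9} = 82$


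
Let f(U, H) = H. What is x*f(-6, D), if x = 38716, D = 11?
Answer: 425876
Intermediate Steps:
x*f(-6, D) = 38716*11 = 425876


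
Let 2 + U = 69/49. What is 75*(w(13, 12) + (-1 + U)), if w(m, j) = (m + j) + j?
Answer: 130125/49 ≈ 2655.6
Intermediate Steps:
U = -29/49 (U = -2 + 69/49 = -29/49 ≈ -0.59184)
w(m, j) = m + 2*j (w(m, j) = (j + m) + j = m + 2*j)
75*(w(13, 12) + (-1 + U)) = 75*((13 + 2*12) + (-1 - 29/49)) = 75*((13 + 24) - 78/49) = 75*(37 - 78/49) = 75*(1735/49) = 130125/49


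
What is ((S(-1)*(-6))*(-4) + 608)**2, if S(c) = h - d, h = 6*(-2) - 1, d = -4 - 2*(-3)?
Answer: 61504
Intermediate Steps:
d = 2 (d = -4 + 6 = 2)
h = -13 (h = -12 - 1 = -13)
S(c) = -15 (S(c) = -13 - 1*2 = -13 - 2 = -15)
((S(-1)*(-6))*(-4) + 608)**2 = (-15*(-6)*(-4) + 608)**2 = (90*(-4) + 608)**2 = (-360 + 608)**2 = 248**2 = 61504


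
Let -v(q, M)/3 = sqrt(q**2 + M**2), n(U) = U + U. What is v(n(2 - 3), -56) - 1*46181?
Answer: -46181 - 6*sqrt(785) ≈ -46349.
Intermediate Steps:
n(U) = 2*U
v(q, M) = -3*sqrt(M**2 + q**2) (v(q, M) = -3*sqrt(q**2 + M**2) = -3*sqrt(M**2 + q**2))
v(n(2 - 3), -56) - 1*46181 = -3*sqrt((-56)**2 + (2*(2 - 3))**2) - 1*46181 = -3*sqrt(3136 + (2*(-1))**2) - 46181 = -3*sqrt(3136 + (-2)**2) - 46181 = -3*sqrt(3136 + 4) - 46181 = -6*sqrt(785) - 46181 = -46181 - 6*sqrt(785)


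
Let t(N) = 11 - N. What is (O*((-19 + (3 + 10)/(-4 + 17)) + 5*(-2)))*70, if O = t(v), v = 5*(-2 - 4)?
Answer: -80360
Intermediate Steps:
v = -30 (v = 5*(-6) = -30)
O = 41 (O = 11 - 1*(-30) = 11 + 30 = 41)
(O*((-19 + (3 + 10)/(-4 + 17)) + 5*(-2)))*70 = (41*((-19 + (3 + 10)/(-4 + 17)) + 5*(-2)))*70 = (41*((-19 + 13/13) - 10))*70 = (41*((-19 + 13*(1/13)) - 10))*70 = (41*((-19 + 1) - 10))*70 = (41*(-18 - 10))*70 = (41*(-28))*70 = -1148*70 = -80360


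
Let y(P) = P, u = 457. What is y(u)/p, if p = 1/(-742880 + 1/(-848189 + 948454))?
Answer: -34039582481943/100265 ≈ -3.3950e+8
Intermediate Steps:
p = -100265/74484863199 (p = 1/(-742880 + 1/100265) = 1/(-74484863199/100265) = -100265/74484863199 ≈ -1.3461e-6)
y(u)/p = 457/(-100265/74484863199) = 457*(-74484863199/100265) = -34039582481943/100265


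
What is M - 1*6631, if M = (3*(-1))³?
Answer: -6658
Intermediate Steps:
M = -27 (M = (-3)³ = -27)
M - 1*6631 = -27 - 1*6631 = -27 - 6631 = -6658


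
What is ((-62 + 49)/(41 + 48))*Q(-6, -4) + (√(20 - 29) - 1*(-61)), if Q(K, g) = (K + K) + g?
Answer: 5637/89 + 3*I ≈ 63.337 + 3.0*I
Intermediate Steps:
Q(K, g) = g + 2*K (Q(K, g) = 2*K + g = g + 2*K)
((-62 + 49)/(41 + 48))*Q(-6, -4) + (√(20 - 29) - 1*(-61)) = ((-62 + 49)/(41 + 48))*(-4 + 2*(-6)) + (√(20 - 29) - 1*(-61)) = (-13/89)*(-4 - 12) + (√(-9) + 61) = -13*1/89*(-16) + (3*I + 61) = -13/89*(-16) + (61 + 3*I) = 208/89 + (61 + 3*I) = 5637/89 + 3*I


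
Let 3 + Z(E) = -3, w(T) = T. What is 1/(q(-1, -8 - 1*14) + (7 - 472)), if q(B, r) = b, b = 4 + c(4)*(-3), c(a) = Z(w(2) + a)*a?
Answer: -1/389 ≈ -0.0025707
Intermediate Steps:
Z(E) = -6 (Z(E) = -3 - 3 = -6)
c(a) = -6*a
b = 76 (b = 4 - 6*4*(-3) = 4 - 24*(-3) = 4 + 72 = 76)
q(B, r) = 76
1/(q(-1, -8 - 1*14) + (7 - 472)) = 1/(76 + (7 - 472)) = 1/(76 - 465) = 1/(-389) = -1/389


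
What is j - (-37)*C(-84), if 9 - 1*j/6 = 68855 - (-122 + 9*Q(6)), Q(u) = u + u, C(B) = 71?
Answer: -410533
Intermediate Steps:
Q(u) = 2*u
j = -413160 (j = 54 - 6*(68855 - (-122 + 9*(2*6))) = 54 - 6*(68855 - (-122 + 9*12)) = 54 - 6*(68855 - (-122 + 108)) = 54 - 6*(68855 - 1*(-14)) = 54 - 6*(68855 + 14) = 54 - 6*68869 = 54 - 413214 = -413160)
j - (-37)*C(-84) = -413160 - (-37)*71 = -413160 - 1*(-2627) = -413160 + 2627 = -410533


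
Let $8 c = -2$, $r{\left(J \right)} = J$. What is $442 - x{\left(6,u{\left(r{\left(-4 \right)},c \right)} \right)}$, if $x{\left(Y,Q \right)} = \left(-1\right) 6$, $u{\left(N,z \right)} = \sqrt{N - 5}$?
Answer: $448$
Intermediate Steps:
$c = - \frac{1}{4}$ ($c = \frac{1}{8} \left(-2\right) = - \frac{1}{4} \approx -0.25$)
$u{\left(N,z \right)} = \sqrt{-5 + N}$
$x{\left(Y,Q \right)} = -6$
$442 - x{\left(6,u{\left(r{\left(-4 \right)},c \right)} \right)} = 442 - -6 = 442 + 6 = 448$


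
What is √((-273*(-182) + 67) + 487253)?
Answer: √537006 ≈ 732.81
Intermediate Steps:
√((-273*(-182) + 67) + 487253) = √((49686 + 67) + 487253) = √(49753 + 487253) = √537006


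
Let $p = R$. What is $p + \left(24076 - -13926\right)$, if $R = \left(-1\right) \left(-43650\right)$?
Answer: $81652$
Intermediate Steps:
$R = 43650$
$p = 43650$
$p + \left(24076 - -13926\right) = 43650 + \left(24076 - -13926\right) = 43650 + \left(24076 + 13926\right) = 43650 + 38002 = 81652$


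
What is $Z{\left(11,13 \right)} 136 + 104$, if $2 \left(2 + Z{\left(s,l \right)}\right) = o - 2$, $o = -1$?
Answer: $-372$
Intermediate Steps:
$Z{\left(s,l \right)} = - \frac{7}{2}$ ($Z{\left(s,l \right)} = -2 + \frac{-1 - 2}{2} = -2 + \frac{1}{2} \left(-3\right) = -2 - \frac{3}{2} = - \frac{7}{2}$)
$Z{\left(11,13 \right)} 136 + 104 = \left(- \frac{7}{2}\right) 136 + 104 = -476 + 104 = -372$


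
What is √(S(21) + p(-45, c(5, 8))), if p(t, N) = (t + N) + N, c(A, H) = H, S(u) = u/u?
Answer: 2*I*√7 ≈ 5.2915*I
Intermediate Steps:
S(u) = 1
p(t, N) = t + 2*N (p(t, N) = (N + t) + N = t + 2*N)
√(S(21) + p(-45, c(5, 8))) = √(1 + (-45 + 2*8)) = √(1 + (-45 + 16)) = √(1 - 29) = √(-28) = 2*I*√7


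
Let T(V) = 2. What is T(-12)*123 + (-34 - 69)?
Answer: 143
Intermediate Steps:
T(-12)*123 + (-34 - 69) = 2*123 + (-34 - 69) = 246 - 103 = 143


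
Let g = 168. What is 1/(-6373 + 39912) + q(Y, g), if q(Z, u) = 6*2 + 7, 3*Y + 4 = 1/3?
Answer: 637242/33539 ≈ 19.000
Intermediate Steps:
Y = -11/9 (Y = -4/3 + (⅓)/3 = -4/3 + (⅓)*(⅓) = -4/3 + ⅑ = -11/9 ≈ -1.2222)
q(Z, u) = 19 (q(Z, u) = 12 + 7 = 19)
1/(-6373 + 39912) + q(Y, g) = 1/(-6373 + 39912) + 19 = 1/33539 + 19 = 637242/33539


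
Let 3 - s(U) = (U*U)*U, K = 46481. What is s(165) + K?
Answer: -4445641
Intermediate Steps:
s(U) = 3 - U³ (s(U) = 3 - U*U*U = 3 - U²*U = 3 - U³)
s(165) + K = (3 - 1*165³) + 46481 = (3 - 1*4492125) + 46481 = (3 - 4492125) + 46481 = -4492122 + 46481 = -4445641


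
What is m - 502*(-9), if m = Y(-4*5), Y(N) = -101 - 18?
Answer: 4399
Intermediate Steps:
Y(N) = -119
m = -119
m - 502*(-9) = -119 - 502*(-9) = -119 + 4518 = 4399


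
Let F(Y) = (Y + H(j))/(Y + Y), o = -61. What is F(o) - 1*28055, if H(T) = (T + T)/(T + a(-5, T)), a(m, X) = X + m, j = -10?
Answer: -17113249/610 ≈ -28055.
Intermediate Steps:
H(T) = 2*T/(-5 + 2*T) (H(T) = (T + T)/(T + (T - 5)) = (2*T)/(T + (-5 + T)) = (2*T)/(-5 + 2*T) = 2*T/(-5 + 2*T))
F(Y) = (⅘ + Y)/(2*Y) (F(Y) = (Y + 2*(-10)/(-5 + 2*(-10)))/(Y + Y) = (Y + 2*(-10)/(-5 - 20))/((2*Y)) = (Y + 2*(-10)/(-25))*(1/(2*Y)) = (Y + 2*(-10)*(-1/25))*(1/(2*Y)) = (Y + ⅘)*(1/(2*Y)) = (⅘ + Y)*(1/(2*Y)) = (⅘ + Y)/(2*Y))
F(o) - 1*28055 = (⅒)*(4 + 5*(-61))/(-61) - 1*28055 = (⅒)*(-1/61)*(4 - 305) - 28055 = (⅒)*(-1/61)*(-301) - 28055 = 301/610 - 28055 = -17113249/610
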